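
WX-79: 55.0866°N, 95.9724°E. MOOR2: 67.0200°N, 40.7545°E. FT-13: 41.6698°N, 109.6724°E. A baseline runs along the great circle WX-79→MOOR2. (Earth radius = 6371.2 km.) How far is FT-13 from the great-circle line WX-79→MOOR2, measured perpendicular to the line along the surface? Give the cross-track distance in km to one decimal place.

δ₁₃ = central angle WX-79→FT-13 = 0.281844 rad  (haversine)
θ₁₃ = bearing WX-79→FT-13 = 140.499°,  θ₁₂ = bearing WX-79→MOOR2 = 317.036°
dₓₜ = R·arcsin(sin δ₁₃ · sin(θ₁₃ − θ₁₂)) = 6371.2·arcsin(0.27813·sin(-176.537°)) = -107.040 km
|dₓₜ| = 107.040 km

107.0 km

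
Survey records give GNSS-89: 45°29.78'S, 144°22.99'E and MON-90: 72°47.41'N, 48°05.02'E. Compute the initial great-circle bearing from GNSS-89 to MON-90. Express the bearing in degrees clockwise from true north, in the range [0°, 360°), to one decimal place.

GNSS-89: φ = -45.49633°, λ = +144.38317°
MON-90: φ = +72.79017°, λ = +48.08367°
Δλ = -96.2995°
y = sin Δλ · cos φ₂ = -0.294085
x = cos φ₁ sin φ₂ − sin φ₁ cos φ₂ cos Δλ = 0.646417
θ = atan2(y, x) = -24.4630° → 335.5370° (mod 360°)

335.5°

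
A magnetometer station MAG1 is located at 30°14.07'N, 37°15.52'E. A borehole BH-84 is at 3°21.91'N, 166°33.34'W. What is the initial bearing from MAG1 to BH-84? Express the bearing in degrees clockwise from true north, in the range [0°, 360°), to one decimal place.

MAG1: φ = +30.23450°, λ = +37.25867°
BH-84: φ = +3.36517°, λ = -166.55567°
Δλ = 156.1857°
y = sin Δλ · cos φ₂ = 0.403078
x = cos φ₁ sin φ₂ − sin φ₁ cos φ₂ cos Δλ = 0.510589
θ = atan2(y, x) = 38.2889° → 38.2889° (mod 360°)

38.3°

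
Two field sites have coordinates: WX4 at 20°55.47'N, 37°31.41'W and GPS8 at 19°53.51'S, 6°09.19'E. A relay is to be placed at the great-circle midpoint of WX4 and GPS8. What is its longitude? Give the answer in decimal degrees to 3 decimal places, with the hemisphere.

15.608°W

WX4: φ = +20.92450°, λ = -37.52350°
GPS8: φ = -19.89183°, λ = +6.15317°
Bx = cos φ₂ cos Δλ = 0.680097,  By = cos φ₂ sin Δλ = 0.649385
φₘ = atan2(sin φ₁ + sin φ₂, √((cos φ₁ + Bx)² + By²)) = 0.55625°
λₘ = λ₁ + atan2(By, cos φ₁ + Bx) = -15.60818°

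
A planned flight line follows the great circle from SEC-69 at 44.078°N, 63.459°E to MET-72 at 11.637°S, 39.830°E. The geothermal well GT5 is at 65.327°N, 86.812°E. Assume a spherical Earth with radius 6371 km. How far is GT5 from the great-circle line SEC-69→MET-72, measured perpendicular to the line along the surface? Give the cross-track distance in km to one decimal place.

δ₁₃ = central angle SEC-69→GT5 = 0.433627 rad  (haversine)
θ₁₃ = bearing SEC-69→GT5 = 23.193°,  θ₁₂ = bearing SEC-69→MET-72 = 207.041°
dₓₜ = R·arcsin(sin δ₁₃ · sin(θ₁₃ − θ₁₂)) = 6371·arcsin(0.42017·sin(-183.848°)) = 179.669 km
|dₓₜ| = 179.669 km

179.7 km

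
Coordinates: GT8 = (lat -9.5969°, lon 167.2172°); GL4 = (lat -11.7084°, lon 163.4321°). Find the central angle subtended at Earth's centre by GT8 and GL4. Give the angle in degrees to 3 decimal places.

4.277°

Δφ = -2.1115°,  Δλ = -3.7851°
a = sin²(Δφ/2) + cos φ₁ cos φ₂ sin²(Δλ/2) = 0.001393
c = 2·arcsin(√a) = 0.074650 rad = 4.2771°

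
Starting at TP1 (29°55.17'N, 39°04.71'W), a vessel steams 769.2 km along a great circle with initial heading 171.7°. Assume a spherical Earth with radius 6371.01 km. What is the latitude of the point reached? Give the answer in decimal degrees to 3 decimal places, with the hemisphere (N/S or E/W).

23.070°N

TP1: φ = +29.91950°, λ = -39.07850°
δ = d/R = 769.2/6371.01 = 0.120734 rad
φ₂ = arcsin(sin φ₁ cos δ + cos φ₁ sin δ cos θ)
   = arcsin(0.49878·0.99272 + 0.86673·0.12044·-0.98953) = 23.07000°
λ₂ = λ₁ + atan2(sin θ sin δ cos φ₁, cos δ − sin φ₁ sin φ₂) = -37.99567°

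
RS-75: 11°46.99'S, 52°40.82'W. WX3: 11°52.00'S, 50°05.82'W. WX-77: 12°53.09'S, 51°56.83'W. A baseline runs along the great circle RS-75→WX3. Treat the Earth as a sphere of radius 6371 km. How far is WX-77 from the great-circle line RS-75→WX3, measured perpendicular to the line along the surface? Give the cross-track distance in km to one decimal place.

119.5 km

RS-75: φ = -11.78317°, λ = -52.68033°
WX3: φ = -11.86667°, λ = -50.09700°
WX-77: φ = -12.88483°, λ = -51.94717°
δ₁₃ = central angle RS-75→WX-77 = 0.022934 rad  (haversine)
θ₁₃ = bearing RS-75→WX-77 = 147.048°,  θ₁₂ = bearing RS-75→WX3 = 92.156°
dₓₜ = R·arcsin(sin δ₁₃ · sin(θ₁₃ − θ₁₂)) = 6371·arcsin(0.02293·sin(54.892°)) = 119.527 km
|dₓₜ| = 119.527 km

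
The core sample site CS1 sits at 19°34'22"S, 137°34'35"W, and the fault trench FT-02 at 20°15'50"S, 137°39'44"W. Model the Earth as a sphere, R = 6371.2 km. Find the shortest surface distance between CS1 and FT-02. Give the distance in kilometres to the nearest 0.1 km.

CS1: φ = -19.57278°, λ = -137.57639°
FT-02: φ = -20.26389°, λ = -137.66222°
Δφ = -0.6911°,  Δλ = -0.0858°
a = sin²(Δφ/2) + cos φ₁ cos φ₂ sin²(Δλ/2) = 0.000037
c = 2·arcsin(√a) = 0.012144 rad = 0.6958°
d = R·c = 6371.2 × 0.012144 = 77.4 km

77.4 km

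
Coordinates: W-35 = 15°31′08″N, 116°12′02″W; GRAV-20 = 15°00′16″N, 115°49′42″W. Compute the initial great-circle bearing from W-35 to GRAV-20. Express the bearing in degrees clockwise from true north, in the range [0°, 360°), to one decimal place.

145.0°

W-35: φ = +15.51889°, λ = -116.20056°
GRAV-20: φ = +15.00444°, λ = -115.82833°
Δλ = 0.3722°
y = sin Δλ · cos φ₂ = 0.006275
x = cos φ₁ sin φ₂ − sin φ₁ cos φ₂ cos Δλ = -0.008973
θ = atan2(y, x) = 145.0348° → 145.0348° (mod 360°)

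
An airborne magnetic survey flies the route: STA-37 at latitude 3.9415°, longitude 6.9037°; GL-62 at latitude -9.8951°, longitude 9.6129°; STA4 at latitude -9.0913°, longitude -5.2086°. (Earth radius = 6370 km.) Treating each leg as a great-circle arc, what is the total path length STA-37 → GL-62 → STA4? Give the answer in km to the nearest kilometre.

STA-37→GL-62: c = 0.246045 rad, d = 1567.31 km
GL-62→STA4: c = 0.255505 rad, d = 1627.57 km
Total = 1567.31 + 1627.57 = 3194.88 km

3195 km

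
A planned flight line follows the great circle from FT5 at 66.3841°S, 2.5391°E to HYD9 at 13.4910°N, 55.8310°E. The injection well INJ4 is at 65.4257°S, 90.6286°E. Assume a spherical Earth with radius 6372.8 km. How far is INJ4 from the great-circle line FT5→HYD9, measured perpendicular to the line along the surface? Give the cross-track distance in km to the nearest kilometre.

3593 km

δ₁₃ = central angle FT5→INJ4 = 0.575695 rad  (haversine)
θ₁₃ = bearing FT5→INJ4 = 130.230°,  θ₁₂ = bearing FT5→HYD9 = 51.234°
dₓₜ = R·arcsin(sin δ₁₃ · sin(θ₁₃ − θ₁₂)) = 6372.8·arcsin(0.54442·sin(78.996°)) = 3593.024 km
|dₓₜ| = 3593.024 km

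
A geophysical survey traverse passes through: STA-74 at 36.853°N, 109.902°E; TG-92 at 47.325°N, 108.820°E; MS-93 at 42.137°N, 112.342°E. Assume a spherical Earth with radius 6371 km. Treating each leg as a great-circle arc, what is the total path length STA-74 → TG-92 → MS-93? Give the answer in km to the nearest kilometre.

1808 km

STA-74→TG-92: c = 0.183302 rad, d = 1167.82 km
TG-92→MS-93: c = 0.100501 rad, d = 640.29 km
Total = 1167.82 + 640.29 = 1808.11 km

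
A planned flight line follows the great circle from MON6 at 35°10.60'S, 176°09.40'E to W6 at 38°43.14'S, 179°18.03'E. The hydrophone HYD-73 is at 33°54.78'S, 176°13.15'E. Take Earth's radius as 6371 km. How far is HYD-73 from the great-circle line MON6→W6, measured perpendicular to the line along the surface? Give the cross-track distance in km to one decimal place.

MON6: φ = -35.17667°, λ = +176.15667°
W6: φ = -38.71900°, λ = +179.30050°
HYD-73: φ = -33.91300°, λ = +176.21917°
δ₁₃ = central angle MON6→HYD-73 = 0.022073 rad  (haversine)
θ₁₃ = bearing MON6→HYD-73 = 2.351°,  θ₁₂ = bearing MON6→W6 = 145.587°
dₓₜ = R·arcsin(sin δ₁₃ · sin(θ₁₃ − θ₁₂)) = 6371·arcsin(0.02207·sin(-143.237°)) = -84.164 km
|dₓₜ| = 84.164 km

84.2 km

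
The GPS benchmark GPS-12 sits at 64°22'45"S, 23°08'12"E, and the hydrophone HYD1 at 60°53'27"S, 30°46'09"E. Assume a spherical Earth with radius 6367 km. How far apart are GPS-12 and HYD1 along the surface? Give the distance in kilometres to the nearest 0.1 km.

549.1 km

GPS-12: φ = -64.37917°, λ = +23.13667°
HYD1: φ = -60.89083°, λ = +30.76917°
Δφ = 3.4883°,  Δλ = 7.6325°
a = sin²(Δφ/2) + cos φ₁ cos φ₂ sin²(Δλ/2) = 0.001858
c = 2·arcsin(√a) = 0.086241 rad = 4.9413°
d = R·c = 6367 × 0.086241 = 549.1 km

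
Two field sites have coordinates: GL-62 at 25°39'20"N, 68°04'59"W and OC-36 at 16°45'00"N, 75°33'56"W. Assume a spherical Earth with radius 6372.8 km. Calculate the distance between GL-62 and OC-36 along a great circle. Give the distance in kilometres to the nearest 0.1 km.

GL-62: φ = +25.65556°, λ = -68.08306°
OC-36: φ = +16.75000°, λ = -75.56556°
Δφ = -8.9056°,  Δλ = -7.4825°
a = sin²(Δφ/2) + cos φ₁ cos φ₂ sin²(Δλ/2) = 0.009703
c = 2·arcsin(√a) = 0.197324 rad = 11.3058°
d = R·c = 6372.8 × 0.197324 = 1257.5 km

1257.5 km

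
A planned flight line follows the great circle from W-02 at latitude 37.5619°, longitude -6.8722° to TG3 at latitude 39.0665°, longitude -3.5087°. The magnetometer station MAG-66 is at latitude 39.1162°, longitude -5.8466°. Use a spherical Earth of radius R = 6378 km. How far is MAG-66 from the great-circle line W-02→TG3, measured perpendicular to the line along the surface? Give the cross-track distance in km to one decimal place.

103.9 km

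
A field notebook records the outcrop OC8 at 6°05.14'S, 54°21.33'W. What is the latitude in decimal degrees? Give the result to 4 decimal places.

6° + 5.14′/60 = 6 + 0.08567 = 6.0857°

6.0857°S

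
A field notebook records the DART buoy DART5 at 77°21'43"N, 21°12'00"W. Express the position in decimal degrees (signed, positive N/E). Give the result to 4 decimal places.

+77.3619°, -21.2000°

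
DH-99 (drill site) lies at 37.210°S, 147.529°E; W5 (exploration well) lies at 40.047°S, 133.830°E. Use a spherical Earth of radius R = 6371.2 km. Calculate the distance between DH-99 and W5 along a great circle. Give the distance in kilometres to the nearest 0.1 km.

1229.7 km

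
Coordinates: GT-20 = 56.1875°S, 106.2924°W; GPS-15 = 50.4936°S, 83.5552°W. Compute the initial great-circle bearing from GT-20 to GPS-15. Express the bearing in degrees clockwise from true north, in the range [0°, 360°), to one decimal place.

Δλ = 22.7372°
y = sin Δλ · cos φ₂ = 0.245881
x = cos φ₁ sin φ₂ − sin φ₁ cos φ₂ cos Δλ = 0.058138
θ = atan2(y, x) = 76.6969° → 76.6969° (mod 360°)

76.7°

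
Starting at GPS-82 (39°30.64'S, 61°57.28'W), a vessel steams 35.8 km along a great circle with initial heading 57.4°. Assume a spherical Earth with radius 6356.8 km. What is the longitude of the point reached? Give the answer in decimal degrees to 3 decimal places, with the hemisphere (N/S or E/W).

61.603°W

GPS-82: φ = -39.51067°, λ = -61.95467°
δ = d/R = 35.8/6356.8 = 0.005632 rad
φ₂ = arcsin(sin φ₁ cos δ + cos φ₁ sin δ cos θ)
   = arcsin(-0.63622·0.99998 + 0.77151·0.00563·0.53877) = -39.33629°
λ₂ = λ₁ + atan2(sin θ sin δ cos φ₁, cos δ − sin φ₁ sin φ₂) = -61.60320°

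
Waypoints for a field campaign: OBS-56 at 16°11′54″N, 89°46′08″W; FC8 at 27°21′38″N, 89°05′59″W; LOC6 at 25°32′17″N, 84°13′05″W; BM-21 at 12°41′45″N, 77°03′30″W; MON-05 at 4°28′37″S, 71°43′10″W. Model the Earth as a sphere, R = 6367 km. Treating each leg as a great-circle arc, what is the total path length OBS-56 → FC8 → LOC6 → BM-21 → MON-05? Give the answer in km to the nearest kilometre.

5378 km

OBS-56: φ = +16.19833°, λ = -89.76889°
FC8: φ = +27.36056°, λ = -89.09972°
LOC6: φ = +25.53806°, λ = -84.21806°
BM-21: φ = +12.69583°, λ = -77.05833°
MON-05: φ = -4.47694°, λ = -71.71944°
OBS-56→FC8: c = 0.195118 rad, d = 1242.31 km
FC8→LOC6: c = 0.082640 rad, d = 526.17 km
LOC6→BM-21: c = 0.253174 rad, d = 1611.96 km
BM-21→MON-05: c = 0.313696 rad, d = 1997.30 km
Total = 1242.31 + 526.17 + 1611.96 + 1997.30 = 5377.75 km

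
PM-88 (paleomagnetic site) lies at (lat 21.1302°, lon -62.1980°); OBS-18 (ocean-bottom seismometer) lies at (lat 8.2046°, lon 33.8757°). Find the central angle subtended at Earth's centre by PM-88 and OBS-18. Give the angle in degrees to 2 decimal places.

Δφ = -12.9256°,  Δλ = 96.0737°
a = sin²(Δφ/2) + cos φ₁ cos φ₂ sin²(Δλ/2) = 0.523119
c = 2·arcsin(√a) = 1.617051 rad = 92.6502°

92.65°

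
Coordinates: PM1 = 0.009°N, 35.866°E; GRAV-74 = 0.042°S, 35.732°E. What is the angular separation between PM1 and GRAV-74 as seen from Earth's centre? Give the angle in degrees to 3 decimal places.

0.143°

Δφ = -0.0510°,  Δλ = -0.1340°
a = sin²(Δφ/2) + cos φ₁ cos φ₂ sin²(Δλ/2) = 0.000002
c = 2·arcsin(√a) = 0.002502 rad = 0.1434°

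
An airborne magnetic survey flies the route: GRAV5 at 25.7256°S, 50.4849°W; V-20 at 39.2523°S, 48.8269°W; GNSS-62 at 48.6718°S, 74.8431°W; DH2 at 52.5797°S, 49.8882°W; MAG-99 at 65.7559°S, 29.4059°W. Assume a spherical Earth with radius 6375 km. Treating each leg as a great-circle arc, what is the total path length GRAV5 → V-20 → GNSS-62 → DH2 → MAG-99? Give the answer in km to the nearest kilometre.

GRAV5→V-20: c = 0.237331 rad, d = 1512.98 km
V-20→GNSS-62: c = 0.363384 rad, d = 2316.57 km
GNSS-62→DH2: c = 0.283038 rad, d = 1804.37 km
DH2→MAG-99: c = 0.291203 rad, d = 1856.42 km
Total = 1512.98 + 2316.57 + 1804.37 + 1856.42 = 7490.34 km

7490 km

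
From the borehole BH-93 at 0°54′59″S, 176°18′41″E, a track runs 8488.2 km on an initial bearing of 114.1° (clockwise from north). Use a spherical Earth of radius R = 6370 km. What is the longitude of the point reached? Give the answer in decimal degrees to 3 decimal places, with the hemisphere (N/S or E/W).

108.203°W

BH-93: φ = -0.91639°, λ = +176.31139°
δ = d/R = 8488.2/6370 = 1.332527 rad
φ₂ = arcsin(sin φ₁ cos δ + cos φ₁ sin δ cos θ)
   = arcsin(-0.01599·0.23602 + 0.99987·0.97175·-0.40833) = -23.61059°
λ₂ = λ₁ + atan2(sin θ sin δ cos φ₁, cos δ − sin φ₁ sin φ₂) = -108.20309°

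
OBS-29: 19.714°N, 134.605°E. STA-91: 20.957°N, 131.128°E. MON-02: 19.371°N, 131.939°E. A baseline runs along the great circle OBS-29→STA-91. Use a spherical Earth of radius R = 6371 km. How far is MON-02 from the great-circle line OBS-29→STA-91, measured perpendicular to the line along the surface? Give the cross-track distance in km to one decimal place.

135.8 km

δ₁₃ = central angle OBS-29→MON-02 = 0.044256 rad  (haversine)
θ₁₃ = bearing OBS-29→MON-02 = 262.673°,  θ₁₂ = bearing OBS-29→STA-91 = 291.468°
dₓₜ = R·arcsin(sin δ₁₃ · sin(θ₁₃ − θ₁₂)) = 6371·arcsin(0.04424·sin(-28.794°)) = -135.775 km
|dₓₜ| = 135.775 km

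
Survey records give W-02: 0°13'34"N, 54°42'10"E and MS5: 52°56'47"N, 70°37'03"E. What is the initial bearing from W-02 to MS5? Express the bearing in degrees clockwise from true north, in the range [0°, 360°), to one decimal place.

11.7°

W-02: φ = +0.22611°, λ = +54.70278°
MS5: φ = +52.94639°, λ = +70.61750°
Δλ = 15.9147°
y = sin Δλ · cos φ₂ = 0.165226
x = cos φ₁ sin φ₂ − sin φ₁ cos φ₂ cos Δλ = 0.795779
θ = atan2(y, x) = 11.7296° → 11.7296° (mod 360°)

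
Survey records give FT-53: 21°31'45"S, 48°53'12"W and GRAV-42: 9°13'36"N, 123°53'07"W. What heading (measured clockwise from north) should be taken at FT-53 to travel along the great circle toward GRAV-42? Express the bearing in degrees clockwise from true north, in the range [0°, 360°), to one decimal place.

284.3°

FT-53: φ = -21.52917°, λ = -48.88667°
GRAV-42: φ = +9.22667°, λ = -123.88528°
Δλ = -74.9986°
y = sin Δλ · cos φ₂ = -0.953422
x = cos φ₁ sin φ₂ − sin φ₁ cos φ₂ cos Δλ = 0.242913
θ = atan2(y, x) = -75.7063° → 284.2937° (mod 360°)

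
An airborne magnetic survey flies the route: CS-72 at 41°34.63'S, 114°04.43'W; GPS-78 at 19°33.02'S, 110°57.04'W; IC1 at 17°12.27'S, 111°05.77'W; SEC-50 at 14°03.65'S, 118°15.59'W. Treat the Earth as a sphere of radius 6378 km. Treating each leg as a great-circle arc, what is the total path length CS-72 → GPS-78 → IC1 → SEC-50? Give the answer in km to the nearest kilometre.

3575 km

CS-72: φ = -41.57717°, λ = -114.07383°
GPS-78: φ = -19.55033°, λ = -110.95067°
IC1: φ = -17.20450°, λ = -111.09617°
SEC-50: φ = -14.06083°, λ = -118.25983°
CS-72→GPS-78: c = 0.387223 rad, d = 2469.71 km
GPS-78→IC1: c = 0.041013 rad, d = 261.58 km
IC1→SEC-50: c = 0.132294 rad, d = 843.77 km
Total = 2469.71 + 261.58 + 843.77 = 3575.07 km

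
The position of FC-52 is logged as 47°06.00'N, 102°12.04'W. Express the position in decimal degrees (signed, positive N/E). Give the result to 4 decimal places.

+47.1000°, -102.2007°

lat: 47.1000° N → +47.1000°
lon: 102.2007° W → -102.2007°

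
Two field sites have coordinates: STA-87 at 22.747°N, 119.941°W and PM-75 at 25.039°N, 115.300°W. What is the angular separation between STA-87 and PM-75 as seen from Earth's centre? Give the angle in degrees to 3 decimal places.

4.822°

Δφ = 2.2920°,  Δλ = 4.6410°
a = sin²(Δφ/2) + cos φ₁ cos φ₂ sin²(Δλ/2) = 0.001770
c = 2·arcsin(√a) = 0.084163 rad = 4.8222°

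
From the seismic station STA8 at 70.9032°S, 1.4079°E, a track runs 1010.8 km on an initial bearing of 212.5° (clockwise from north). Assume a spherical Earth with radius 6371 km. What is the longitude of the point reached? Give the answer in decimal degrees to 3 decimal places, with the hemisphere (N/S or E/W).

δ = d/R = 1010.8/6371 = 0.158656 rad
φ₂ = arcsin(sin φ₁ cos δ + cos φ₁ sin δ cos θ)
   = arcsin(-0.94497·0.98744 + 0.32717·0.15799·-0.84339) = -77.60558°
λ₂ = λ₁ + atan2(sin θ sin δ cos φ₁, cos δ − sin φ₁ sin φ₂) = -21.88886°

21.889°W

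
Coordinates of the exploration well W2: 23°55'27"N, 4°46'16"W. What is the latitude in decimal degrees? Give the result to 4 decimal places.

23.9242°N

23° + 55′/60 + 27″/3600 = 23 + 0.91667 + 0.00750 = 23.9242°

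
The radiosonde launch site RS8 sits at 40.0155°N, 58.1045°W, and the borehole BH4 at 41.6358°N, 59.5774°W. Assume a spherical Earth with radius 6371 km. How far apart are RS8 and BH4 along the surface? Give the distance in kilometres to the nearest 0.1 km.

218.7 km

Δφ = 1.6203°,  Δλ = -1.4729°
a = sin²(Δφ/2) + cos φ₁ cos φ₂ sin²(Δλ/2) = 0.000294
c = 2·arcsin(√a) = 0.034323 rad = 1.9665°
d = R·c = 6371 × 0.034323 = 218.7 km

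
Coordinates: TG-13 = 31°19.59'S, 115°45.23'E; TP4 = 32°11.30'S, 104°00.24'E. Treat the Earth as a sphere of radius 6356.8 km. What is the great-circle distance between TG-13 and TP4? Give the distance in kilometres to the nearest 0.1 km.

TG-13: φ = -31.32650°, λ = +115.75383°
TP4: φ = -32.18833°, λ = +104.00400°
Δφ = -0.8618°,  Δλ = -11.7498°
a = sin²(Δφ/2) + cos φ₁ cos φ₂ sin²(Δλ/2) = 0.007631
c = 2·arcsin(√a) = 0.174930 rad = 10.0228°
d = R·c = 6356.8 × 0.174930 = 1112.0 km

1112.0 km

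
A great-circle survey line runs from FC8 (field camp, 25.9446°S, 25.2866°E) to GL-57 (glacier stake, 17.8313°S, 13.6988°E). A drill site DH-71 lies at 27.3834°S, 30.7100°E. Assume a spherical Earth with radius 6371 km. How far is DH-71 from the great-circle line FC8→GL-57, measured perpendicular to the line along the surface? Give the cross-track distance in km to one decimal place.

δ₁₃ = central angle FC8→DH-71 = 0.088229 rad  (haversine)
θ₁₃ = bearing FC8→DH-71 = 107.740°,  θ₁₂ = bearing FC8→GL-57 = 304.748°
dₓₜ = R·arcsin(sin δ₁₃ · sin(θ₁₃ − θ₁₂)) = 6371·arcsin(0.08811·sin(-197.008°)) = 164.220 km
|dₓₜ| = 164.220 km

164.2 km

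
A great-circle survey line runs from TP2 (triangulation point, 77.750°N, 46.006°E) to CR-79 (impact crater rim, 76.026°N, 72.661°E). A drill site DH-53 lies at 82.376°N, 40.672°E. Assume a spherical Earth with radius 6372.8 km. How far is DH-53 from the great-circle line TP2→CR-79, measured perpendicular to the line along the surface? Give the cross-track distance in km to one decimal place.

513.9 km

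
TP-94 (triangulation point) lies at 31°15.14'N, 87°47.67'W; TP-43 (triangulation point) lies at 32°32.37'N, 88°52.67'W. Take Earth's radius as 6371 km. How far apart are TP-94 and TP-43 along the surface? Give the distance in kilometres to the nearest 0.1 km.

TP-94: φ = +31.25233°, λ = -87.79450°
TP-43: φ = +32.53950°, λ = -88.87783°
Δφ = 1.2872°,  Δλ = -1.0833°
a = sin²(Δφ/2) + cos φ₁ cos φ₂ sin²(Δλ/2) = 0.000191
c = 2·arcsin(√a) = 0.027611 rad = 1.5820°
d = R·c = 6371 × 0.027611 = 175.9 km

175.9 km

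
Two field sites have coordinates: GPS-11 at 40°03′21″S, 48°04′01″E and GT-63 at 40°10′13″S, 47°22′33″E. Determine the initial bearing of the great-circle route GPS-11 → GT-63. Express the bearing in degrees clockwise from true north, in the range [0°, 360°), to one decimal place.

GPS-11: φ = -40.05583°, λ = +48.06694°
GT-63: φ = -40.17028°, λ = +47.37583°
Δλ = -0.6911°
y = sin Δλ · cos φ₂ = -0.009217
x = cos φ₁ sin φ₂ − sin φ₁ cos φ₂ cos Δλ = -0.002033
θ = atan2(y, x) = -102.4400° → 257.5600° (mod 360°)

257.6°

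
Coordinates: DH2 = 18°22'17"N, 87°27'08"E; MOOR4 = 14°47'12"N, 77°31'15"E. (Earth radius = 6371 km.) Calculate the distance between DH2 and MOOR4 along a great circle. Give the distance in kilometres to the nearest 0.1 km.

1130.7 km

DH2: φ = +18.37139°, λ = +87.45222°
MOOR4: φ = +14.78667°, λ = +77.52083°
Δφ = -3.5847°,  Δλ = -9.9314°
a = sin²(Δφ/2) + cos φ₁ cos φ₂ sin²(Δλ/2) = 0.007853
c = 2·arcsin(√a) = 0.177472 rad = 10.1684°
d = R·c = 6371 × 0.177472 = 1130.7 km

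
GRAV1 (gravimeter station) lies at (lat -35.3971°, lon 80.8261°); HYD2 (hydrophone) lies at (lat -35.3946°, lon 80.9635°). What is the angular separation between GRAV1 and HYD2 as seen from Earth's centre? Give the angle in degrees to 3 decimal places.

0.112°

Δφ = 0.0025°,  Δλ = 0.1374°
a = sin²(Δφ/2) + cos φ₁ cos φ₂ sin²(Δλ/2) = 0.000001
c = 2·arcsin(√a) = 0.001955 rad = 0.1120°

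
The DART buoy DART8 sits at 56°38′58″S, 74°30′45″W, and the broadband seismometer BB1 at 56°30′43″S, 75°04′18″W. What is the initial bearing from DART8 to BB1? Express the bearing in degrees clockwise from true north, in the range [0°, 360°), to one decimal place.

293.8°

DART8: φ = -56.64944°, λ = -74.51250°
BB1: φ = -56.51194°, λ = -75.07167°
Δλ = -0.5592°
y = sin Δλ · cos φ₂ = -0.005385
x = cos φ₁ sin φ₂ − sin φ₁ cos φ₂ cos Δλ = 0.002378
θ = atan2(y, x) = -66.1740° → 293.8260° (mod 360°)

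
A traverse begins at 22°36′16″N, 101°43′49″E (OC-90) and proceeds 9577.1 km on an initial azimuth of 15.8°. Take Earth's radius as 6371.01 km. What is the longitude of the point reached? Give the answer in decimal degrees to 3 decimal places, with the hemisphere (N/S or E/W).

OC-90: φ = +22.60444°, λ = +101.73028°
δ = d/R = 9577.1/6371.01 = 1.503231 rad
φ₂ = arcsin(sin φ₁ cos δ + cos φ₁ sin δ cos θ)
   = arcsin(0.38437·0.06751 + 0.92318·0.99772·0.96222) = 65.81454°
λ₂ = λ₁ + atan2(sin θ sin δ cos φ₁, cos δ − sin φ₁ sin φ₂) = -119.80505°

119.805°W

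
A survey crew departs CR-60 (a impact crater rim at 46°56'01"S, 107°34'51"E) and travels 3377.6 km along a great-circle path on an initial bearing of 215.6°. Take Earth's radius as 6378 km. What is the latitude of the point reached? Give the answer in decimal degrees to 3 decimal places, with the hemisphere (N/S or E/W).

CR-60: φ = -46.93361°, λ = +107.58083°
δ = d/R = 3377.6/6378 = 0.529570 rad
φ₂ = arcsin(sin φ₁ cos δ + cos φ₁ sin δ cos θ)
   = arcsin(-0.73056·0.86302 + 0.68285·0.50516·-0.81310) = -65.63987°
λ₂ = λ₁ + atan2(sin θ sin δ cos φ₁, cos δ − sin φ₁ sin φ₂) = 62.10620°

65.640°S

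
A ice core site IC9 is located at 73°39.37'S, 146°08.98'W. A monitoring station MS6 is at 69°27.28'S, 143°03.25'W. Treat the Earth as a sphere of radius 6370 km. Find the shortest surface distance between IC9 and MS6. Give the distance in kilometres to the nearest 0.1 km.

479.5 km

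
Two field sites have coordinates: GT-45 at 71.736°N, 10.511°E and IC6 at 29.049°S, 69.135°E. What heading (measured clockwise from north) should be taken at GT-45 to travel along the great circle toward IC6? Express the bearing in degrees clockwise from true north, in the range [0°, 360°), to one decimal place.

128.1°

Δλ = 58.6240°
y = sin Δλ · cos φ₂ = 0.746369
x = cos φ₁ sin φ₂ − sin φ₁ cos φ₂ cos Δλ = -0.584399
θ = atan2(y, x) = 128.0606° → 128.0606° (mod 360°)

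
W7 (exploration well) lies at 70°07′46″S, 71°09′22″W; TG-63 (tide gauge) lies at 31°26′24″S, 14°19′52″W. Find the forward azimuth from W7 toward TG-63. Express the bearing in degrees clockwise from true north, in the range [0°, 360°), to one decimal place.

69.9°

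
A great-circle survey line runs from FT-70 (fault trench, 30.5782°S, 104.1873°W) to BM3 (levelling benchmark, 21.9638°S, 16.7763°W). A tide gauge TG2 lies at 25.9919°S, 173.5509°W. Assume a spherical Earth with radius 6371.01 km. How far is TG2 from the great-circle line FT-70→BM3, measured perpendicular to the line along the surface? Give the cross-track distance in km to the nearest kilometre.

δ₁₃ = central angle FT-70→TG2 = 1.052183 rad  (haversine)
θ₁₃ = bearing FT-70→TG2 = 255.589°,  θ₁₂ = bearing FT-70→BM3 = 107.981°
dₓₜ = R·arcsin(sin δ₁₃ · sin(θ₁₃ − θ₁₂)) = 6371.01·arcsin(0.86851·sin(147.608°)) = 3083.161 km
|dₓₜ| = 3083.161 km

3083 km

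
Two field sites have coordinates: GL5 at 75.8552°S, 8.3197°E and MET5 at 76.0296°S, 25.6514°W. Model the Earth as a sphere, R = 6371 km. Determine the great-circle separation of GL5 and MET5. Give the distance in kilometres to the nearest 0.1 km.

905.1 km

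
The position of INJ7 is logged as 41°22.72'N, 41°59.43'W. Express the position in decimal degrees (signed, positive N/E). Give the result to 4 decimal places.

lat: 41.3787° N → +41.3787°
lon: 41.9905° W → -41.9905°

+41.3787°, -41.9905°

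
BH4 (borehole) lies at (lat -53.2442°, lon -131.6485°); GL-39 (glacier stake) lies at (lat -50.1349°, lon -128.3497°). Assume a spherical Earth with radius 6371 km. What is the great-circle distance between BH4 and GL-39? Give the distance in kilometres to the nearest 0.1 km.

413.7 km

Δφ = 3.1093°,  Δλ = 3.2988°
a = sin²(Δφ/2) + cos φ₁ cos φ₂ sin²(Δλ/2) = 0.001054
c = 2·arcsin(√a) = 0.064937 rad = 3.7206°
d = R·c = 6371 × 0.064937 = 413.7 km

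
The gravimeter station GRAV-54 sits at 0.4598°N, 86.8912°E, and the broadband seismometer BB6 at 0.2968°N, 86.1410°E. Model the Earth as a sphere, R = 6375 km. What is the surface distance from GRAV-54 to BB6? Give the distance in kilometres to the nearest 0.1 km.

85.4 km

Δφ = -0.1630°,  Δλ = -0.7502°
a = sin²(Δφ/2) + cos φ₁ cos φ₂ sin²(Δλ/2) = 0.000045
c = 2·arcsin(√a) = 0.013399 rad = 0.7677°
d = R·c = 6375 × 0.013399 = 85.4 km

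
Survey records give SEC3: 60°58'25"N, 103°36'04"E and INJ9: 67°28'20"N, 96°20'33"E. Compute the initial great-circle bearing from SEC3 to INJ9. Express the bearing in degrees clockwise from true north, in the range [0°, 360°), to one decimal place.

337.3°

SEC3: φ = +60.97361°, λ = +103.60111°
INJ9: φ = +67.47222°, λ = +96.34250°
Δλ = -7.2586°
y = sin Δλ · cos φ₂ = -0.048408
x = cos φ₁ sin φ₂ − sin φ₁ cos φ₂ cos Δλ = 0.115864
θ = atan2(y, x) = -22.6752° → 337.3248° (mod 360°)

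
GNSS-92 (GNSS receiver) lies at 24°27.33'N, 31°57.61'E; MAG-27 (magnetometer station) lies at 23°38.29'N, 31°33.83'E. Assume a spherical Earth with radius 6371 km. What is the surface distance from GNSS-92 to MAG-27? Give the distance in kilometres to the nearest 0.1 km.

99.4 km

GNSS-92: φ = +24.45550°, λ = +31.96017°
MAG-27: φ = +23.63817°, λ = +31.56383°
Δφ = -0.8173°,  Δλ = -0.3963°
a = sin²(Δφ/2) + cos φ₁ cos φ₂ sin²(Δλ/2) = 0.000061
c = 2·arcsin(√a) = 0.015601 rad = 0.8939°
d = R·c = 6371 × 0.015601 = 99.4 km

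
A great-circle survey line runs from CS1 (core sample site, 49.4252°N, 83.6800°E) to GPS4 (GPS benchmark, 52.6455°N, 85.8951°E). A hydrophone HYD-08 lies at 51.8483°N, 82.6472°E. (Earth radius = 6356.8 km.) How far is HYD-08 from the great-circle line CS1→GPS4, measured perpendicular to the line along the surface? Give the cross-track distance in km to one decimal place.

168.6 km

δ₁₃ = central angle CS1→HYD-08 = 0.043808 rad  (haversine)
θ₁₃ = bearing CS1→HYD-08 = 345.271°,  θ₁₂ = bearing CS1→GPS4 = 22.535°
dₓₜ = R·arcsin(sin δ₁₃ · sin(θ₁₃ − θ₁₂)) = 6356.8·arcsin(0.04379·sin(322.736°)) = -168.581 km
|dₓₜ| = 168.581 km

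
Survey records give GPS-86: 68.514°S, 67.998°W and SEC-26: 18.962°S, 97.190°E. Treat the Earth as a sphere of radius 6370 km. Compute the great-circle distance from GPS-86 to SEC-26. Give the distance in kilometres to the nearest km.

Δφ = 49.5520°,  Δλ = 165.1880°
a = sin²(Δφ/2) + cos φ₁ cos φ₂ sin²(Δλ/2) = 0.516264
c = 2·arcsin(√a) = 1.603329 rad = 91.8640°
d = R·c = 6370 × 1.603329 = 10213.2 km

10213 km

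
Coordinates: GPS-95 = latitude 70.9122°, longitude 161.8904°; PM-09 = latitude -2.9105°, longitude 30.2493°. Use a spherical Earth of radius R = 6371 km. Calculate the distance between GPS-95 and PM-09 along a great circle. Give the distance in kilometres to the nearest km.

11716 km

Δφ = -73.8227°,  Δλ = -131.6411°
a = sin²(Δφ/2) + cos φ₁ cos φ₂ sin²(Δλ/2) = 0.632497
c = 2·arcsin(√a) = 1.838994 rad = 105.3666°
d = R·c = 6371 × 1.838994 = 11716.2 km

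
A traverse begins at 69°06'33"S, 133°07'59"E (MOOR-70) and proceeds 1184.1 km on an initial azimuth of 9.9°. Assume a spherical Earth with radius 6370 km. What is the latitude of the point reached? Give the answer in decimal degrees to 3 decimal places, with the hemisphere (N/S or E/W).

58.566°S

MOOR-70: φ = -69.10917°, λ = +133.13306°
δ = d/R = 1184.1/6370 = 0.185887 rad
φ₂ = arcsin(sin φ₁ cos δ + cos φ₁ sin δ cos θ)
   = arcsin(-0.93426·0.98277 + 0.35659·0.18482·0.98511) = -58.56628°
λ₂ = λ₁ + atan2(sin θ sin δ cos φ₁, cos δ − sin φ₁ sin φ₂) = 136.62624°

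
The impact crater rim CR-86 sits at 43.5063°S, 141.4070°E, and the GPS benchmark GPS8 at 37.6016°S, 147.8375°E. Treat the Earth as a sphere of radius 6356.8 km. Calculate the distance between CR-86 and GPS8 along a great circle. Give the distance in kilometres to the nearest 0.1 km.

Δφ = 5.9047°,  Δλ = 6.4305°
a = sin²(Δφ/2) + cos φ₁ cos φ₂ sin²(Δλ/2) = 0.004460
c = 2·arcsin(√a) = 0.133673 rad = 7.6589°
d = R·c = 6356.8 × 0.133673 = 849.7 km

849.7 km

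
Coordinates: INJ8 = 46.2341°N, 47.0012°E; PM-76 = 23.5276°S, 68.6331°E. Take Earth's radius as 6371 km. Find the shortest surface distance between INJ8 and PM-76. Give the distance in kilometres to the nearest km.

Δφ = -69.7617°,  Δλ = 21.6319°
a = sin²(Δφ/2) + cos φ₁ cos φ₂ sin²(Δλ/2) = 0.349371
c = 2·arcsin(√a) = 1.264784 rad = 72.4668°
d = R·c = 6371 × 1.264784 = 8057.9 km

8058 km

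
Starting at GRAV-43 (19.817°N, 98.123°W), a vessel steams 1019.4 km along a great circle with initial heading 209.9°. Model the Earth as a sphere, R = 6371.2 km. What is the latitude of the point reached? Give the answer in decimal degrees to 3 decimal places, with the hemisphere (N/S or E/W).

δ = d/R = 1019.4/6371.2 = 0.160001 rad
φ₂ = arcsin(sin φ₁ cos δ + cos φ₁ sin δ cos θ)
   = arcsin(0.33902·0.98723 + 0.94078·0.15932·-0.86690) = 11.81500°
λ₂ = λ₁ + atan2(sin θ sin δ cos φ₁, cos δ − sin φ₁ sin φ₂) = -102.77697°

11.815°N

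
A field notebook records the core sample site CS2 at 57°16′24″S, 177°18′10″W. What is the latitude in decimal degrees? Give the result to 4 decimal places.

57° + 16′/60 + 24″/3600 = 57 + 0.26667 + 0.00667 = 57.2733°

57.2733°S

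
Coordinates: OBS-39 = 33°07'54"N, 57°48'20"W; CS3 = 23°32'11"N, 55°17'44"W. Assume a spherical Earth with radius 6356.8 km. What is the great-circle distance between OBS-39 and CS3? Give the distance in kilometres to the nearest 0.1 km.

1092.3 km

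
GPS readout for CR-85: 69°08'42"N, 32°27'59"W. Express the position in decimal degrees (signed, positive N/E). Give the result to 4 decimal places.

+69.1450°, -32.4664°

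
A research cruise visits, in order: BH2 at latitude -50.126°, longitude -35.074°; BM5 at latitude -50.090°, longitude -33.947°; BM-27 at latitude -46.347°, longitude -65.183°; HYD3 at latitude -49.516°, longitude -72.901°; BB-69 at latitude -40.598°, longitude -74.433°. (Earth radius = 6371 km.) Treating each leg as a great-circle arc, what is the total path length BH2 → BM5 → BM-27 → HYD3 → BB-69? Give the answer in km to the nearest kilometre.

4087 km

BH2→BM5: c = 0.012631 rad, d = 80.47 km
BM5→BM-27: c = 0.366278 rad, d = 2333.56 km
BM-27→HYD3: c = 0.105776 rad, d = 673.90 km
HYD3→BB-69: c = 0.156781 rad, d = 998.85 km
Total = 80.47 + 2333.56 + 673.90 + 998.85 = 4086.78 km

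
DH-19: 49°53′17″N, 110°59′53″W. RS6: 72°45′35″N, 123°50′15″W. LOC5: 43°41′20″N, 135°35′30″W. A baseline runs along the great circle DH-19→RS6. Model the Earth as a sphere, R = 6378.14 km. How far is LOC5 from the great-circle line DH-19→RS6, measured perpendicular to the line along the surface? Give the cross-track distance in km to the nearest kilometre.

1986 km

DH-19: φ = +49.88806°, λ = -110.99806°
RS6: φ = +72.75972°, λ = -123.83750°
LOC5: φ = +43.68889°, λ = -135.59167°
δ₁₃ = central angle DH-19→LOC5 = 0.311454 rad  (haversine)
θ₁₃ = bearing DH-19→LOC5 = 259.125°,  θ₁₂ = bearing DH-19→RS6 = 350.518°
dₓₜ = R·arcsin(sin δ₁₃ · sin(θ₁₃ − θ₁₂)) = 6378.14·arcsin(0.30644·sin(-91.393°)) = -1985.892 km
|dₓₜ| = 1985.892 km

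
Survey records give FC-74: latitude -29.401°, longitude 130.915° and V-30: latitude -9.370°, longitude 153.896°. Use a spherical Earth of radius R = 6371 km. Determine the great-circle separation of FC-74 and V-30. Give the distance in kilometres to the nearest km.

Δφ = 20.0310°,  Δλ = 22.9810°
a = sin²(Δφ/2) + cos φ₁ cos φ₂ sin²(Δλ/2) = 0.064357
c = 2·arcsin(√a) = 0.512979 rad = 29.3915°
d = R·c = 6371 × 0.512979 = 3268.2 km

3268 km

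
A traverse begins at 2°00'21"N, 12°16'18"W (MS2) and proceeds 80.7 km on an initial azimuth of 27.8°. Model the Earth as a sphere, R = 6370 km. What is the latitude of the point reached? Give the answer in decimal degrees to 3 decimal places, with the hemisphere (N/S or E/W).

MS2: φ = +2.00583°, λ = -12.27167°
δ = d/R = 80.7/6370 = 0.012669 rad
φ₂ = arcsin(sin φ₁ cos δ + cos φ₁ sin δ cos θ)
   = arcsin(0.03500·0.99992 + 0.99939·0.01267·0.88458) = 2.64788°
λ₂ = λ₁ + atan2(sin θ sin δ cos φ₁, cos δ − sin φ₁ sin φ₂) = -11.93278°

2.648°N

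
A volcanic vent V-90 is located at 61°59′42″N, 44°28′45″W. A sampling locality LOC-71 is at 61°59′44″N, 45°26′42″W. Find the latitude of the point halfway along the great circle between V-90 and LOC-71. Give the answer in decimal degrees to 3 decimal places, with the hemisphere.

V-90: φ = +61.99500°, λ = -44.47917°
LOC-71: φ = +61.99556°, λ = -45.44500°
Bx = cos φ₂ cos Δλ = 0.469473,  By = cos φ₂ sin Δλ = -0.007915
φₘ = atan2(sin φ₁ + sin φ₂, √((cos φ₁ + Bx)² + By²)) = 61.99612°
λₘ = λ₁ + atan2(By, cos φ₁ + Bx) = -44.96208°

61.996°N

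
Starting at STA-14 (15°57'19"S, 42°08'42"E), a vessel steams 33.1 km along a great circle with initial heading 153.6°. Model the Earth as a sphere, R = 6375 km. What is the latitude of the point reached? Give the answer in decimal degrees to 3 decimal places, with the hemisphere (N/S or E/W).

16.222°S

STA-14: φ = -15.95528°, λ = +42.14500°
δ = d/R = 33.1/6375 = 0.005192 rad
φ₂ = arcsin(sin φ₁ cos δ + cos φ₁ sin δ cos θ)
   = arcsin(-0.27489·0.99999 + 0.96148·0.00519·-0.89571) = -16.22170°
λ₂ = λ₁ + atan2(sin θ sin δ cos φ₁, cos δ − sin φ₁ sin φ₂) = 42.28276°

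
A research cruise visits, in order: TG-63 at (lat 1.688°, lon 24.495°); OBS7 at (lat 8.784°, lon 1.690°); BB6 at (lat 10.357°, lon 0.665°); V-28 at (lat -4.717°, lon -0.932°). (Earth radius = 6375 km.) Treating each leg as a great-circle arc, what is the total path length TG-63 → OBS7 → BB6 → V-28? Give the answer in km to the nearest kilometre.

4540 km

TG-63→OBS7: c = 0.414990 rad, d = 2645.56 km
OBS7→BB6: c = 0.032633 rad, d = 208.03 km
BB6→V-28: c = 0.264551 rad, d = 1686.51 km
Total = 2645.56 + 208.03 + 1686.51 = 4540.11 km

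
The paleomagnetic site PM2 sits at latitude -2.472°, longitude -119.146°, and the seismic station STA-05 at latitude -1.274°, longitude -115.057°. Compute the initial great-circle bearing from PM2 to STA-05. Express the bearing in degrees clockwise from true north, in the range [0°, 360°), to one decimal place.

73.7°

Δλ = 4.0890°
y = sin Δλ · cos φ₂ = 0.071288
x = cos φ₁ sin φ₂ − sin φ₁ cos φ₂ cos Δλ = 0.020798
θ = atan2(y, x) = 73.7358° → 73.7358° (mod 360°)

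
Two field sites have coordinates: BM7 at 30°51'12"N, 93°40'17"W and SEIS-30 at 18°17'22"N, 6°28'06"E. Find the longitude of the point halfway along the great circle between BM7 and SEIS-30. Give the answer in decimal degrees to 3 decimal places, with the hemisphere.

40.160°W

BM7: φ = +30.85333°, λ = -93.67139°
SEIS-30: φ = +18.28944°, λ = +6.46833°
Bx = cos φ₂ cos Δλ = -0.167156,  By = cos φ₂ sin Δλ = 0.934654
φₘ = atan2(sin φ₁ + sin φ₂, √((cos φ₁ + Bx)² + By²)) = 35.41578°
λₘ = λ₁ + atan2(By, cos φ₁ + Bx) = -40.16029°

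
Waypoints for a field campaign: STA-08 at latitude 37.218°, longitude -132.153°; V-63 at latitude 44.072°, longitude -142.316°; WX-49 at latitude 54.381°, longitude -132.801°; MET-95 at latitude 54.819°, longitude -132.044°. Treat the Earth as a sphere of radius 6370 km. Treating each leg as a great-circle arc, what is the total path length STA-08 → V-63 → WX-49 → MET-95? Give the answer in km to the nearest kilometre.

STA-08→V-63: c = 0.179817 rad, d = 1145.44 km
V-63→WX-49: c = 0.209667 rad, d = 1335.58 km
WX-49→MET-95: c = 0.010817 rad, d = 68.91 km
Total = 1145.44 + 1335.58 + 68.91 = 2549.92 km

2550 km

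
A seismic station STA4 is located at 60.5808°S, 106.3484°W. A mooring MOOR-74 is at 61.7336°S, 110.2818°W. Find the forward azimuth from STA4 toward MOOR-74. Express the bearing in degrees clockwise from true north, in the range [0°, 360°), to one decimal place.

237.0°

Δλ = -3.9334°
y = sin Δλ · cos φ₂ = -0.032486
x = cos φ₁ sin φ₂ − sin φ₁ cos φ₂ cos Δλ = -0.021090
θ = atan2(y, x) = -122.9927° → 237.0073° (mod 360°)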